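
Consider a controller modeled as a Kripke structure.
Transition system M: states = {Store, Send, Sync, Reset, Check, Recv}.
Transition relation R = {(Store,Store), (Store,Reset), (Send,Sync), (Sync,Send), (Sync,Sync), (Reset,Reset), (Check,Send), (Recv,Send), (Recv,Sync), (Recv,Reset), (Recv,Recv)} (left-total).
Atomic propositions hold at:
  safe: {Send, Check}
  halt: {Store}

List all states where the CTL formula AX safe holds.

Sat(AX safe) = {s : every successor in {Send, Check}} = {Check}

{Check}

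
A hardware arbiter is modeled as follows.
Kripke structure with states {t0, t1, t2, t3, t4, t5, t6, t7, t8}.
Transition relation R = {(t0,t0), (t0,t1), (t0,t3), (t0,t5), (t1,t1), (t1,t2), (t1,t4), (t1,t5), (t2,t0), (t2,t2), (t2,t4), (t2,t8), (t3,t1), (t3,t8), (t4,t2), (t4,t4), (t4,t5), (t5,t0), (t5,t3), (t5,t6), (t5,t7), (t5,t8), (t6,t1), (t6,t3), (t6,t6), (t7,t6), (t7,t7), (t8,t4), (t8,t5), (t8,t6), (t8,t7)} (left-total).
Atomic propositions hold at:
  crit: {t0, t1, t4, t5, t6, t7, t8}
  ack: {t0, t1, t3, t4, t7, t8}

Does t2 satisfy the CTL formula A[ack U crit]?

A[ack U crit]: least fixpoint, start Z0 = Sat(crit) = {t0, t1, t4, t5, t6, t7, t8}, add states in Sat(ack) with every successor in Z. Z1 = {t0, t1, t3, t4, t5, t6, t7, t8}; fixed.
Sat(A[ack U crit]) = {t0, t1, t3, t4, t5, t6, t7, t8}
t2 ∉ Sat(A[ack U crit]) = {t0, t1, t3, t4, t5, t6, t7, t8}, so the formula does not hold at t2.

No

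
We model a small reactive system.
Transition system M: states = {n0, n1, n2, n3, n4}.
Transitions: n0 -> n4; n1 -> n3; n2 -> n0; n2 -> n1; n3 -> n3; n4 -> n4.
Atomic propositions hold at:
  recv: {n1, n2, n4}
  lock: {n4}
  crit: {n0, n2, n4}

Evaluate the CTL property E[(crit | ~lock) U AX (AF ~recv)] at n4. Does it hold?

No

Sat(~lock) = {n0, n1, n2, n3}
Sat(crit | ~lock) = {n0, n1, n2, n3, n4}
Sat(~recv) = {n0, n3}
AF ~recv: least fixpoint, start Z0 = {n0, n3}, add states with every successor in Z. Z1 = {n0, n1, n3}; Z2 = {n0, n1, n2, n3}; fixed.
Sat(AF ~recv) = {n0, n1, n2, n3}
Sat(AX (AF ~recv)) = {s : every successor in {n0, n1, n2, n3}} = {n1, n2, n3}
E[(crit | ~lock) U AX (AF ~recv)]: least fixpoint, start Z0 = Sat(AX (AF ~recv)) = {n1, n2, n3}, add states in Sat(crit | ~lock) with some successor in Z. Already a fixed point.
Sat(E[(crit | ~lock) U AX (AF ~recv)]) = {n1, n2, n3}
n4 ∉ Sat(E[(crit | ~lock) U AX (AF ~recv)]) = {n1, n2, n3}, so the formula does not hold at n4.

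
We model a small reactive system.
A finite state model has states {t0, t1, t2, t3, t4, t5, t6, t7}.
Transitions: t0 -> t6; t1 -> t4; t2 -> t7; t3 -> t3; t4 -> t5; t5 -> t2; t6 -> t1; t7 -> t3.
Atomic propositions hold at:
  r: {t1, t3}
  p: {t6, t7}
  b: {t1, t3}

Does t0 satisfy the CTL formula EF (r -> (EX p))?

Sat(EX p) = {s : some successor in {t6, t7}} = {t0, t2}
Sat(r -> (EX p)) = {t0, t2, t4, t5, t6, t7}
EF (r -> (EX p)): least fixpoint, start Z0 = {t0, t2, t4, t5, t6, t7}, add states with some successor in Z. Z1 = {t0, t1, t2, t4, t5, t6, t7}; fixed.
Sat(EF (r -> (EX p))) = {t0, t1, t2, t4, t5, t6, t7}
t0 ∈ Sat(EF (r -> (EX p))) = {t0, t1, t2, t4, t5, t6, t7}, so the formula holds at t0.

Yes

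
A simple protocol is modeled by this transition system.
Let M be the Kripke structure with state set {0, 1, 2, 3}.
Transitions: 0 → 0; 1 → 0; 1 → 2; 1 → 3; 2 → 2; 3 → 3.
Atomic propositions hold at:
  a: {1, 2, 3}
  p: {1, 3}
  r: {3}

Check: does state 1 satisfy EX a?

Yes

Sat(EX a) = {s : some successor in {1, 2, 3}} = {1, 2, 3}
1 ∈ Sat(EX a) = {1, 2, 3}, so the formula holds at 1.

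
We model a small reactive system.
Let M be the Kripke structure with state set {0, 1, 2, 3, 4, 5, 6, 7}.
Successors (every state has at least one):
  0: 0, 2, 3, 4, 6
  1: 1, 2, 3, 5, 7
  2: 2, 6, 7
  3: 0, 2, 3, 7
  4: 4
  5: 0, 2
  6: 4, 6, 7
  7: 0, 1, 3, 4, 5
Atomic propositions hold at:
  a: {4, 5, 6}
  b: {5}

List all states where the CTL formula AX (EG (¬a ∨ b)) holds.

Sat(¬a) = {0, 1, 2, 3, 7}
Sat(¬a ∨ b) = {0, 1, 2, 3, 5, 7}
EG (¬a ∨ b): greatest fixpoint, start Z0 = {0, 1, 2, 3, 5, 7}, keep only states in Sat with some successor in Z. Already a fixed point.
Sat(EG (¬a ∨ b)) = {0, 1, 2, 3, 5, 7}
Sat(AX (EG (¬a ∨ b))) = {s : every successor in {0, 1, 2, 3, 5, 7}} = {1, 3, 5}

{1, 3, 5}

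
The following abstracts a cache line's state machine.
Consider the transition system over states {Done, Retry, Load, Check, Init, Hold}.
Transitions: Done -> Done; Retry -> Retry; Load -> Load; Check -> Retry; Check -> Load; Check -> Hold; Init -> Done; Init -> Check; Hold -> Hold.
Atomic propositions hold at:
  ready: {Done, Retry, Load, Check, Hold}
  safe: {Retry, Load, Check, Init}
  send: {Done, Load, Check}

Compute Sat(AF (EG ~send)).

Sat(~send) = {Retry, Init, Hold}
EG ~send: greatest fixpoint, start Z0 = {Retry, Init, Hold}, keep only states in Sat with some successor in Z. Z1 = {Retry, Hold}; fixed.
Sat(EG ~send) = {Retry, Hold}
AF (EG ~send): least fixpoint, start Z0 = {Retry, Hold}, add states with every successor in Z. Already a fixed point.
Sat(AF (EG ~send)) = {Retry, Hold}

{Retry, Hold}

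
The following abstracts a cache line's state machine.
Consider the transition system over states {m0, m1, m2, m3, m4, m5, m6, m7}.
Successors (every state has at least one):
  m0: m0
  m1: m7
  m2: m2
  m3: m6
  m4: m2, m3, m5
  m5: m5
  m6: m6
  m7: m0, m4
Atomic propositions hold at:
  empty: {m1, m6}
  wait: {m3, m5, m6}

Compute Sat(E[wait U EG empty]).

{m3, m6}

EG empty: greatest fixpoint, start Z0 = {m1, m6}, keep only states in Sat with some successor in Z. Z1 = {m6}; fixed.
Sat(EG empty) = {m6}
E[wait U EG empty]: least fixpoint, start Z0 = Sat(EG empty) = {m6}, add states in Sat(wait) with some successor in Z. Z1 = {m3, m6}; fixed.
Sat(E[wait U EG empty]) = {m3, m6}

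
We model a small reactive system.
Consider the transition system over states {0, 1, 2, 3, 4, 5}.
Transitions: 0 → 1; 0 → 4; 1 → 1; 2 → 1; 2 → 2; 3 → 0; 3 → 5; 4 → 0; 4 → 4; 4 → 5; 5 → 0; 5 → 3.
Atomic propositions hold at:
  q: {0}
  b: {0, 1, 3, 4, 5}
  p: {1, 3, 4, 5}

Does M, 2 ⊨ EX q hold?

No

Sat(EX q) = {s : some successor in {0}} = {3, 4, 5}
2 ∉ Sat(EX q) = {3, 4, 5}, so the formula does not hold at 2.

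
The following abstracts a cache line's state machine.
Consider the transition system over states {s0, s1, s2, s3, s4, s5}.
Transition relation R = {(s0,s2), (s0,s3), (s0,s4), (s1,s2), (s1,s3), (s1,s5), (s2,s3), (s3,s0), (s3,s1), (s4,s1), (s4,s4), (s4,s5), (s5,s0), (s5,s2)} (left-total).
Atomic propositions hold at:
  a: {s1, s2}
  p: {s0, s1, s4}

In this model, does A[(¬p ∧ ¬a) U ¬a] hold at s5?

Sat(¬p) = {s2, s3, s5}
Sat(¬a) = {s0, s3, s4, s5}
Sat(¬p ∧ ¬a) = {s3, s5}
A[(¬p ∧ ¬a) U ¬a]: least fixpoint, start Z0 = Sat(¬a) = {s0, s3, s4, s5}, add states in Sat(¬p ∧ ¬a) with every successor in Z. Already a fixed point.
Sat(A[(¬p ∧ ¬a) U ¬a]) = {s0, s3, s4, s5}
s5 ∈ Sat(A[(¬p ∧ ¬a) U ¬a]) = {s0, s3, s4, s5}, so the formula holds at s5.

Yes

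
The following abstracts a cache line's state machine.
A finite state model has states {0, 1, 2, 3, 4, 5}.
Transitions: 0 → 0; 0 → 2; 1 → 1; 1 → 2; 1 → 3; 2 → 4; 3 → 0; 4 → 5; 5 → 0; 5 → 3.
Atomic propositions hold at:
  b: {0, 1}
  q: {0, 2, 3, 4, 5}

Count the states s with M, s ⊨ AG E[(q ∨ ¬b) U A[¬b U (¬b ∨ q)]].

5

Sat(¬b) = {2, 3, 4, 5}
Sat(q ∨ ¬b) = {0, 2, 3, 4, 5}
Sat(¬b ∨ q) = {0, 2, 3, 4, 5}
A[¬b U (¬b ∨ q)]: least fixpoint, start Z0 = Sat((¬b ∨ q)) = {0, 2, 3, 4, 5}, add states in Sat(¬b) with every successor in Z. Already a fixed point.
Sat(A[¬b U (¬b ∨ q)]) = {0, 2, 3, 4, 5}
E[(q ∨ ¬b) U A[¬b U (¬b ∨ q)]]: least fixpoint, start Z0 = Sat(A[¬b U (¬b ∨ q)]) = {0, 2, 3, 4, 5}, add states in Sat(q ∨ ¬b) with some successor in Z. Already a fixed point.
Sat(E[(q ∨ ¬b) U A[¬b U (¬b ∨ q)]]) = {0, 2, 3, 4, 5}
AG E[(q ∨ ¬b) U A[¬b U (¬b ∨ q)]]: greatest fixpoint, start Z0 = {0, 2, 3, 4, 5}, keep only states in Sat with every successor in Z. Already a fixed point.
Sat(AG E[(q ∨ ¬b) U A[¬b U (¬b ∨ q)]]) = {0, 2, 3, 4, 5}
|Sat(AG E[(q ∨ ¬b) U A[¬b U (¬b ∨ q)]])| = |{0, 2, 3, 4, 5}| = 5.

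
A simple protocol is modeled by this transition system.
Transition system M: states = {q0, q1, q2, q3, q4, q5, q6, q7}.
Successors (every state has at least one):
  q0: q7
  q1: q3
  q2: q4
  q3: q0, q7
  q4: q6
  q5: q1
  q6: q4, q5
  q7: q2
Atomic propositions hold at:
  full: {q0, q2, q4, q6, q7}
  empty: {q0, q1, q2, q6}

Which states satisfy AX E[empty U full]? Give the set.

{q0, q2, q3, q4, q7}

E[empty U full]: least fixpoint, start Z0 = Sat(full) = {q0, q2, q4, q6, q7}, add states in Sat(empty) with some successor in Z. Already a fixed point.
Sat(E[empty U full]) = {q0, q2, q4, q6, q7}
Sat(AX E[empty U full]) = {s : every successor in {q0, q2, q4, q6, q7}} = {q0, q2, q3, q4, q7}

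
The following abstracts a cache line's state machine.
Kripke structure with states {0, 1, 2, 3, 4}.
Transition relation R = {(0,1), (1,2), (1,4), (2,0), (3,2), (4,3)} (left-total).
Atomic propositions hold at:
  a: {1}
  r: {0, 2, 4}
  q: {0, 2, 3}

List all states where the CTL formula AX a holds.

{0}

Sat(AX a) = {s : every successor in {1}} = {0}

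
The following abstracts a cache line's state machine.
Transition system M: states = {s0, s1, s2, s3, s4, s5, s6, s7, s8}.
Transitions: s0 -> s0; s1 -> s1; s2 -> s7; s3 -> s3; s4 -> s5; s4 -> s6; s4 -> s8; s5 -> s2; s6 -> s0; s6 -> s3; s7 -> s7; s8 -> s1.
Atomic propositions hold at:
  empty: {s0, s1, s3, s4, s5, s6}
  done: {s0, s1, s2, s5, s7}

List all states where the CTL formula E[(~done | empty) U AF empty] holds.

{s0, s1, s3, s4, s5, s6, s8}

Sat(~done) = {s3, s4, s6, s8}
Sat(~done | empty) = {s0, s1, s3, s4, s5, s6, s8}
AF empty: least fixpoint, start Z0 = {s0, s1, s3, s4, s5, s6}, add states with every successor in Z. Z1 = {s0, s1, s3, s4, s5, s6, s8}; fixed.
Sat(AF empty) = {s0, s1, s3, s4, s5, s6, s8}
E[(~done | empty) U AF empty]: least fixpoint, start Z0 = Sat(AF empty) = {s0, s1, s3, s4, s5, s6, s8}, add states in Sat(~done | empty) with some successor in Z. Already a fixed point.
Sat(E[(~done | empty) U AF empty]) = {s0, s1, s3, s4, s5, s6, s8}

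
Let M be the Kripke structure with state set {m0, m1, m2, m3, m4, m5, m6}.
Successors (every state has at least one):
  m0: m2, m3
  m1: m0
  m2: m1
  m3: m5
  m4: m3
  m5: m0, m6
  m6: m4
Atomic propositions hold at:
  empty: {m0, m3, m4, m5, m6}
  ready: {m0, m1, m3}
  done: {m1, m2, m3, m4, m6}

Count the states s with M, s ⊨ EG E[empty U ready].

6

E[empty U ready]: least fixpoint, start Z0 = Sat(ready) = {m0, m1, m3}, add states in Sat(empty) with some successor in Z. Z1 = {m0, m1, m3, m4, m5}; Z2 = {m0, m1, m3, m4, m5, m6}; fixed.
Sat(E[empty U ready]) = {m0, m1, m3, m4, m5, m6}
EG E[empty U ready]: greatest fixpoint, start Z0 = {m0, m1, m3, m4, m5, m6}, keep only states in Sat with some successor in Z. Already a fixed point.
Sat(EG E[empty U ready]) = {m0, m1, m3, m4, m5, m6}
|Sat(EG E[empty U ready])| = |{m0, m1, m3, m4, m5, m6}| = 6.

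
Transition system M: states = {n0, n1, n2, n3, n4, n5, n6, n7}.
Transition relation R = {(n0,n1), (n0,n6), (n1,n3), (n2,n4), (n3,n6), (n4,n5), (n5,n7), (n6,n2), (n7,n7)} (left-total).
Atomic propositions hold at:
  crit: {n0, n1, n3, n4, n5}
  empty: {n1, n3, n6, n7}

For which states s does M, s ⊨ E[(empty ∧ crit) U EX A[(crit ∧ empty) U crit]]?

{n0, n1, n2, n4}

Sat(empty ∧ crit) = {n1, n3}
Sat(crit ∧ empty) = {n1, n3}
A[(crit ∧ empty) U crit]: least fixpoint, start Z0 = Sat(crit) = {n0, n1, n3, n4, n5}, add states in Sat(crit ∧ empty) with every successor in Z. Already a fixed point.
Sat(A[(crit ∧ empty) U crit]) = {n0, n1, n3, n4, n5}
Sat(EX A[(crit ∧ empty) U crit]) = {s : some successor in {n0, n1, n3, n4, n5}} = {n0, n1, n2, n4}
E[(empty ∧ crit) U EX A[(crit ∧ empty) U crit]]: least fixpoint, start Z0 = Sat(EX A[(crit ∧ empty) U crit]) = {n0, n1, n2, n4}, add states in Sat(empty ∧ crit) with some successor in Z. Already a fixed point.
Sat(E[(empty ∧ crit) U EX A[(crit ∧ empty) U crit]]) = {n0, n1, n2, n4}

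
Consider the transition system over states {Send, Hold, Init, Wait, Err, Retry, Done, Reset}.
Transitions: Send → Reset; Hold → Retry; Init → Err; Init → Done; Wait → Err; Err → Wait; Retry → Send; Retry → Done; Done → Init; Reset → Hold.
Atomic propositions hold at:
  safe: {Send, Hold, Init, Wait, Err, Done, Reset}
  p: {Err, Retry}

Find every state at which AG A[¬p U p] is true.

Sat(¬p) = {Send, Hold, Init, Wait, Done, Reset}
A[¬p U p]: least fixpoint, start Z0 = Sat(p) = {Err, Retry}, add states in Sat(¬p) with every successor in Z. Z1 = {Hold, Wait, Err, Retry}; Z2 = {Hold, Wait, Err, Retry, Reset}; Z3 = {Send, Hold, Wait, Err, Retry, Reset}; fixed.
Sat(A[¬p U p]) = {Send, Hold, Wait, Err, Retry, Reset}
AG A[¬p U p]: greatest fixpoint, start Z0 = {Send, Hold, Wait, Err, Retry, Reset}, keep only states in Sat with every successor in Z. Z1 = {Send, Hold, Wait, Err, Reset}; Z2 = {Send, Wait, Err, Reset}; Z3 = {Send, Wait, Err}; Z4 = {Wait, Err}; fixed.
Sat(AG A[¬p U p]) = {Wait, Err}

{Wait, Err}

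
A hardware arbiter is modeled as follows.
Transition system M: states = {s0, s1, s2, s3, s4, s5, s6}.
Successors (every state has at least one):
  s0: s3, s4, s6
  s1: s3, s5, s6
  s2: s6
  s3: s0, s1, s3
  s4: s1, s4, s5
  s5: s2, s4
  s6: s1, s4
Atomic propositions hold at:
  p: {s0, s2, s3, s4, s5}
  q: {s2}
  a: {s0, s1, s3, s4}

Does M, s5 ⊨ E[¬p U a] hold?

No

Sat(¬p) = {s1, s6}
E[¬p U a]: least fixpoint, start Z0 = Sat(a) = {s0, s1, s3, s4}, add states in Sat(¬p) with some successor in Z. Z1 = {s0, s1, s3, s4, s6}; fixed.
Sat(E[¬p U a]) = {s0, s1, s3, s4, s6}
s5 ∉ Sat(E[¬p U a]) = {s0, s1, s3, s4, s6}, so the formula does not hold at s5.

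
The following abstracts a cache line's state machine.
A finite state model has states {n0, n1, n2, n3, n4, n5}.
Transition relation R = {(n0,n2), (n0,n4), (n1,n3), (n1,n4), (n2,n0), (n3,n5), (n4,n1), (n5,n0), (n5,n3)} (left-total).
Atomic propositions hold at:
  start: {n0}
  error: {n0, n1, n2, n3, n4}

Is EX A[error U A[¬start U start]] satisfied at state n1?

No

Sat(¬start) = {n1, n2, n3, n4, n5}
A[¬start U start]: least fixpoint, start Z0 = Sat(start) = {n0}, add states in Sat(¬start) with every successor in Z. Z1 = {n0, n2}; fixed.
Sat(A[¬start U start]) = {n0, n2}
A[error U A[¬start U start]]: least fixpoint, start Z0 = Sat(A[¬start U start]) = {n0, n2}, add states in Sat(error) with every successor in Z. Already a fixed point.
Sat(A[error U A[¬start U start]]) = {n0, n2}
Sat(EX A[error U A[¬start U start]]) = {s : some successor in {n0, n2}} = {n0, n2, n5}
n1 ∉ Sat(EX A[error U A[¬start U start]]) = {n0, n2, n5}, so the formula does not hold at n1.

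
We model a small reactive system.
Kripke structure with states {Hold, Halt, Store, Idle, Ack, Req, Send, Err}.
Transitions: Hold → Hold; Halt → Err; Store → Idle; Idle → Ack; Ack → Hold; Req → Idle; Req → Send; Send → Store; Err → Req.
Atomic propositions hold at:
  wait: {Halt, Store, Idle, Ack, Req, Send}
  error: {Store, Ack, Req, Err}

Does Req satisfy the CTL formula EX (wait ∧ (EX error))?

Sat(EX error) = {s : some successor in {Store, Ack, Req, Err}} = {Halt, Idle, Send, Err}
Sat(wait ∧ (EX error)) = {Halt, Idle, Send}
Sat(EX (wait ∧ (EX error))) = {s : some successor in {Halt, Idle, Send}} = {Store, Req}
Req ∈ Sat(EX (wait ∧ (EX error))) = {Store, Req}, so the formula holds at Req.

Yes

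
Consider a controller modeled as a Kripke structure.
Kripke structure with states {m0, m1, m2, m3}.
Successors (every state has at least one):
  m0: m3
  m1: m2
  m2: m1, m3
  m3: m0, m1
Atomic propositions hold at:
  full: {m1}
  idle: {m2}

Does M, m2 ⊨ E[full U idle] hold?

Yes

E[full U idle]: least fixpoint, start Z0 = Sat(idle) = {m2}, add states in Sat(full) with some successor in Z. Z1 = {m1, m2}; fixed.
Sat(E[full U idle]) = {m1, m2}
m2 ∈ Sat(E[full U idle]) = {m1, m2}, so the formula holds at m2.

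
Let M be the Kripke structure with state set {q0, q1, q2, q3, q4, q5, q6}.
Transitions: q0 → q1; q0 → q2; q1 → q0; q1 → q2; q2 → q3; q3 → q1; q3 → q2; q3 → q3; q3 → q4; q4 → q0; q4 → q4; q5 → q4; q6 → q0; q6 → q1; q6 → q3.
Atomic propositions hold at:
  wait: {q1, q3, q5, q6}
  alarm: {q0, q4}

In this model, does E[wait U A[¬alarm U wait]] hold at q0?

Sat(¬alarm) = {q1, q2, q3, q5, q6}
A[¬alarm U wait]: least fixpoint, start Z0 = Sat(wait) = {q1, q3, q5, q6}, add states in Sat(¬alarm) with every successor in Z. Z1 = {q1, q2, q3, q5, q6}; fixed.
Sat(A[¬alarm U wait]) = {q1, q2, q3, q5, q6}
E[wait U A[¬alarm U wait]]: least fixpoint, start Z0 = Sat(A[¬alarm U wait]) = {q1, q2, q3, q5, q6}, add states in Sat(wait) with some successor in Z. Already a fixed point.
Sat(E[wait U A[¬alarm U wait]]) = {q1, q2, q3, q5, q6}
q0 ∉ Sat(E[wait U A[¬alarm U wait]]) = {q1, q2, q3, q5, q6}, so the formula does not hold at q0.

No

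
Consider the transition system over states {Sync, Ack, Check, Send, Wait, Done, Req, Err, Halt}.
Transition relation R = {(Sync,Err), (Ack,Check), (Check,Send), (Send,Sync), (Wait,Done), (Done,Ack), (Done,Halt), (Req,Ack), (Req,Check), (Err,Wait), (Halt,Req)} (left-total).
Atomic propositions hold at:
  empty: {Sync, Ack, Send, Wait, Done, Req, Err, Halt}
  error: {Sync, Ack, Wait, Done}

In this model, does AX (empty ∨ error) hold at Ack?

No

Sat(empty ∨ error) = {Sync, Ack, Send, Wait, Done, Req, Err, Halt}
Sat(AX (empty ∨ error)) = {s : every successor in {Sync, Ack, Send, Wait, Done, Req, Err, Halt}} = {Sync, Check, Send, Wait, Done, Err, Halt}
Ack ∉ Sat(AX (empty ∨ error)) = {Sync, Check, Send, Wait, Done, Err, Halt}, so the formula does not hold at Ack.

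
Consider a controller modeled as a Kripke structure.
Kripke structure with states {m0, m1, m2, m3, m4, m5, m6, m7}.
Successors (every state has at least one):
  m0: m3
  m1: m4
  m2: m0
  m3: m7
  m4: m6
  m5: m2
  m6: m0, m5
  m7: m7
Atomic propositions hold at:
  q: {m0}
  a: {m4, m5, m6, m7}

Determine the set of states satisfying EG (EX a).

{m3, m7}

Sat(EX a) = {s : some successor in {m4, m5, m6, m7}} = {m1, m3, m4, m6, m7}
EG (EX a): greatest fixpoint, start Z0 = {m1, m3, m4, m6, m7}, keep only states in Sat with some successor in Z. Z1 = {m1, m3, m4, m7}; Z2 = {m1, m3, m7}; Z3 = {m3, m7}; fixed.
Sat(EG (EX a)) = {m3, m7}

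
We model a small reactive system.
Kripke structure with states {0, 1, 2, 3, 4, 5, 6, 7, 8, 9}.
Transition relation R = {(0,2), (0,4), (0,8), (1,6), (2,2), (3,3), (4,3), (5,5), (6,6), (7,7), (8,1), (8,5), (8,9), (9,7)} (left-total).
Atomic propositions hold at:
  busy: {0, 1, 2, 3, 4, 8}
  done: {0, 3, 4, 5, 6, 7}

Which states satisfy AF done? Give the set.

AF done: least fixpoint, start Z0 = {0, 3, 4, 5, 6, 7}, add states with every successor in Z. Z1 = {0, 1, 3, 4, 5, 6, 7, 9}; Z2 = {0, 1, 3, 4, 5, 6, 7, 8, 9}; fixed.
Sat(AF done) = {0, 1, 3, 4, 5, 6, 7, 8, 9}

{0, 1, 3, 4, 5, 6, 7, 8, 9}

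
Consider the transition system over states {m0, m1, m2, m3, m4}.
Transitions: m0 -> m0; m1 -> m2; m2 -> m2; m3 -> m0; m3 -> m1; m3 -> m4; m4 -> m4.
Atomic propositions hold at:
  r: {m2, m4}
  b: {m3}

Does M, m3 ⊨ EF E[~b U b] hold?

Yes

Sat(~b) = {m0, m1, m2, m4}
E[~b U b]: least fixpoint, start Z0 = Sat(b) = {m3}, add states in Sat(~b) with some successor in Z. Already a fixed point.
Sat(E[~b U b]) = {m3}
EF E[~b U b]: least fixpoint, start Z0 = {m3}, add states with some successor in Z. Already a fixed point.
Sat(EF E[~b U b]) = {m3}
m3 ∈ Sat(EF E[~b U b]) = {m3}, so the formula holds at m3.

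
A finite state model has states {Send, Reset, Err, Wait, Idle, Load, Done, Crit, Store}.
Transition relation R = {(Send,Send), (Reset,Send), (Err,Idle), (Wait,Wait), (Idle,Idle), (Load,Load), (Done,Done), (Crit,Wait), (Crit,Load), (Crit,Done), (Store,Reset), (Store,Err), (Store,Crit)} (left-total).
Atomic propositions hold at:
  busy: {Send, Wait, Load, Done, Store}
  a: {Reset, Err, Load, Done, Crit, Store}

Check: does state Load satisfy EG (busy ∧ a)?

Sat(busy ∧ a) = {Load, Done, Store}
EG (busy ∧ a): greatest fixpoint, start Z0 = {Load, Done, Store}, keep only states in Sat with some successor in Z. Z1 = {Load, Done}; fixed.
Sat(EG (busy ∧ a)) = {Load, Done}
Load ∈ Sat(EG (busy ∧ a)) = {Load, Done}, so the formula holds at Load.

Yes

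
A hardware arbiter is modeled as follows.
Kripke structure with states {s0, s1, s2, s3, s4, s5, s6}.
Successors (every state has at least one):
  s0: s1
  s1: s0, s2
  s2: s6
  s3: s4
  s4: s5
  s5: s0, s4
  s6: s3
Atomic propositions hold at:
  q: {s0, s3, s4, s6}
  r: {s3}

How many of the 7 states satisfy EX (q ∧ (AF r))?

AF r: least fixpoint, start Z0 = {s3}, add states with every successor in Z. Z1 = {s3, s6}; Z2 = {s2, s3, s6}; fixed.
Sat(AF r) = {s2, s3, s6}
Sat(q ∧ (AF r)) = {s3, s6}
Sat(EX (q ∧ (AF r))) = {s : some successor in {s3, s6}} = {s2, s6}
|Sat(EX (q ∧ (AF r)))| = |{s2, s6}| = 2.

2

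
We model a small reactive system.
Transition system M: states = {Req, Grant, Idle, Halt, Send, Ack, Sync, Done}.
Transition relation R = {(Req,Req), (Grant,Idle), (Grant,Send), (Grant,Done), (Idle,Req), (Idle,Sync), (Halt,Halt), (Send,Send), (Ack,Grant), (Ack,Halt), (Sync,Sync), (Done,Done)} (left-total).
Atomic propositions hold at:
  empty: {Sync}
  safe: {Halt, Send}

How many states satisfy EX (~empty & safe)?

Sat(~empty) = {Req, Grant, Idle, Halt, Send, Ack, Done}
Sat(~empty & safe) = {Halt, Send}
Sat(EX (~empty & safe)) = {s : some successor in {Halt, Send}} = {Grant, Halt, Send, Ack}
|Sat(EX (~empty & safe))| = |{Grant, Halt, Send, Ack}| = 4.

4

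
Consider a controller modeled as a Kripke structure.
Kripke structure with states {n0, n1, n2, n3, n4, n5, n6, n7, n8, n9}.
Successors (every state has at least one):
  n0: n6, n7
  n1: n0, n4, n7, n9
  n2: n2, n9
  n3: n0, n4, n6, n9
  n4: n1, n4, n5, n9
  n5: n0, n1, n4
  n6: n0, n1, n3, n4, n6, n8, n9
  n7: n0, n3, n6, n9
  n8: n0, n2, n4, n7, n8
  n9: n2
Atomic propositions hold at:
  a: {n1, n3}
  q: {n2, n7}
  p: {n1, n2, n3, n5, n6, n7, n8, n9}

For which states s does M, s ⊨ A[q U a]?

{n1, n3}

A[q U a]: least fixpoint, start Z0 = Sat(a) = {n1, n3}, add states in Sat(q) with every successor in Z. Already a fixed point.
Sat(A[q U a]) = {n1, n3}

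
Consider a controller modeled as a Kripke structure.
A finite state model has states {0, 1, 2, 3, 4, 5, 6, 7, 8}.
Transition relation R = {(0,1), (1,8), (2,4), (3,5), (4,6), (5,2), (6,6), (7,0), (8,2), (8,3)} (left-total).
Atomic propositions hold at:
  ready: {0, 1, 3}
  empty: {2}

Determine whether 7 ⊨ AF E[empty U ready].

E[empty U ready]: least fixpoint, start Z0 = Sat(ready) = {0, 1, 3}, add states in Sat(empty) with some successor in Z. Already a fixed point.
Sat(E[empty U ready]) = {0, 1, 3}
AF E[empty U ready]: least fixpoint, start Z0 = {0, 1, 3}, add states with every successor in Z. Z1 = {0, 1, 3, 7}; fixed.
Sat(AF E[empty U ready]) = {0, 1, 3, 7}
7 ∈ Sat(AF E[empty U ready]) = {0, 1, 3, 7}, so the formula holds at 7.

Yes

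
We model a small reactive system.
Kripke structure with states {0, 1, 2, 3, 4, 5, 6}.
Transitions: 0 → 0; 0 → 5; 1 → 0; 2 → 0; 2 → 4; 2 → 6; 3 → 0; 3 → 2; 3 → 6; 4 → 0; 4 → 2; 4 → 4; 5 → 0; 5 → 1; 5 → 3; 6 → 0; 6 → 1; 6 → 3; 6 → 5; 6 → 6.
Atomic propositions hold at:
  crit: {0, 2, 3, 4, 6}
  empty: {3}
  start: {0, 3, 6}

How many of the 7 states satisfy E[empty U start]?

E[empty U start]: least fixpoint, start Z0 = Sat(start) = {0, 3, 6}, add states in Sat(empty) with some successor in Z. Already a fixed point.
Sat(E[empty U start]) = {0, 3, 6}
|Sat(E[empty U start])| = |{0, 3, 6}| = 3.

3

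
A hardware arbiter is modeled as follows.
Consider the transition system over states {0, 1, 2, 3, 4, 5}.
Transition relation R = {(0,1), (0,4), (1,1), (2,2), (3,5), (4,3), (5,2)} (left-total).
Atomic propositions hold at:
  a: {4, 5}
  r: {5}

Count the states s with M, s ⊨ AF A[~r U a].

Sat(~r) = {0, 1, 2, 3, 4}
A[~r U a]: least fixpoint, start Z0 = Sat(a) = {4, 5}, add states in Sat(~r) with every successor in Z. Z1 = {3, 4, 5}; fixed.
Sat(A[~r U a]) = {3, 4, 5}
AF A[~r U a]: least fixpoint, start Z0 = {3, 4, 5}, add states with every successor in Z. Already a fixed point.
Sat(AF A[~r U a]) = {3, 4, 5}
|Sat(AF A[~r U a])| = |{3, 4, 5}| = 3.

3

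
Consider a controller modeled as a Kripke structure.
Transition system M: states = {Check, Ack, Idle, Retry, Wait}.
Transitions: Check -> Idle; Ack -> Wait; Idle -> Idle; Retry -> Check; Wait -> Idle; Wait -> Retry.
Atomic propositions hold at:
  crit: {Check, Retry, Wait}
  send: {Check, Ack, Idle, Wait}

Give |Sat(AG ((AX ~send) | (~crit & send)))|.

1

Sat(~send) = {Retry}
Sat(AX ~send) = {s : every successor in {Retry}} = ∅
Sat(~crit) = {Ack, Idle}
Sat(~crit & send) = {Ack, Idle}
Sat((AX ~send) | (~crit & send)) = {Ack, Idle}
AG ((AX ~send) | (~crit & send)): greatest fixpoint, start Z0 = {Ack, Idle}, keep only states in Sat with every successor in Z. Z1 = {Idle}; fixed.
Sat(AG ((AX ~send) | (~crit & send))) = {Idle}
|Sat(AG ((AX ~send) | (~crit & send)))| = |{Idle}| = 1.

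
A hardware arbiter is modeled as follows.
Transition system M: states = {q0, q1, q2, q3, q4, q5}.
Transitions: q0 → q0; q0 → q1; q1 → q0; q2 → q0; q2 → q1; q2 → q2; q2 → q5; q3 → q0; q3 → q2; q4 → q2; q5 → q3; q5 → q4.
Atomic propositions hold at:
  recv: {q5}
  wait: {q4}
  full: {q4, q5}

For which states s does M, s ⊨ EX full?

Sat(EX full) = {s : some successor in {q4, q5}} = {q2, q5}

{q2, q5}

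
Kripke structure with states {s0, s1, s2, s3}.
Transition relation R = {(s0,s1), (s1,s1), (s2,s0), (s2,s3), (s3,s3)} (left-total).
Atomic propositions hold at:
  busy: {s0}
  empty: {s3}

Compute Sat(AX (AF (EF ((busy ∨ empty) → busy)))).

{s0, s1}

Sat(busy ∨ empty) = {s0, s3}
Sat((busy ∨ empty) → busy) = {s0, s1, s2}
EF ((busy ∨ empty) → busy): least fixpoint, start Z0 = {s0, s1, s2}, add states with some successor in Z. Already a fixed point.
Sat(EF ((busy ∨ empty) → busy)) = {s0, s1, s2}
AF (EF ((busy ∨ empty) → busy)): least fixpoint, start Z0 = {s0, s1, s2}, add states with every successor in Z. Already a fixed point.
Sat(AF (EF ((busy ∨ empty) → busy))) = {s0, s1, s2}
Sat(AX (AF (EF ((busy ∨ empty) → busy)))) = {s : every successor in {s0, s1, s2}} = {s0, s1}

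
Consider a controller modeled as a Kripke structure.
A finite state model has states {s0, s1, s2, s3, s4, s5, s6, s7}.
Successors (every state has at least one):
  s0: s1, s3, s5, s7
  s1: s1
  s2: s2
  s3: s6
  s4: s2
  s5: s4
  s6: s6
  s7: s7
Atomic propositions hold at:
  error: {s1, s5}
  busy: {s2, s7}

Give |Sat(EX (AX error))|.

2

Sat(AX error) = {s : every successor in {s1, s5}} = {s1}
Sat(EX (AX error)) = {s : some successor in {s1}} = {s0, s1}
|Sat(EX (AX error))| = |{s0, s1}| = 2.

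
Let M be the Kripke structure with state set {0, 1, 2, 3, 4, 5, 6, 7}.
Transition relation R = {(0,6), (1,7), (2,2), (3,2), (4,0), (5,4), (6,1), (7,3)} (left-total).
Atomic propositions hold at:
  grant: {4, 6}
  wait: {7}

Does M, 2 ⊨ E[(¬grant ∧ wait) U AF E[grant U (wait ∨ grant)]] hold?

No

Sat(¬grant) = {0, 1, 2, 3, 5, 7}
Sat(¬grant ∧ wait) = {7}
Sat(wait ∨ grant) = {4, 6, 7}
E[grant U (wait ∨ grant)]: least fixpoint, start Z0 = Sat((wait ∨ grant)) = {4, 6, 7}, add states in Sat(grant) with some successor in Z. Already a fixed point.
Sat(E[grant U (wait ∨ grant)]) = {4, 6, 7}
AF E[grant U (wait ∨ grant)]: least fixpoint, start Z0 = {4, 6, 7}, add states with every successor in Z. Z1 = {0, 1, 4, 5, 6, 7}; fixed.
Sat(AF E[grant U (wait ∨ grant)]) = {0, 1, 4, 5, 6, 7}
E[(¬grant ∧ wait) U AF E[grant U (wait ∨ grant)]]: least fixpoint, start Z0 = Sat(AF E[grant U (wait ∨ grant)]) = {0, 1, 4, 5, 6, 7}, add states in Sat(¬grant ∧ wait) with some successor in Z. Already a fixed point.
Sat(E[(¬grant ∧ wait) U AF E[grant U (wait ∨ grant)]]) = {0, 1, 4, 5, 6, 7}
2 ∉ Sat(E[(¬grant ∧ wait) U AF E[grant U (wait ∨ grant)]]) = {0, 1, 4, 5, 6, 7}, so the formula does not hold at 2.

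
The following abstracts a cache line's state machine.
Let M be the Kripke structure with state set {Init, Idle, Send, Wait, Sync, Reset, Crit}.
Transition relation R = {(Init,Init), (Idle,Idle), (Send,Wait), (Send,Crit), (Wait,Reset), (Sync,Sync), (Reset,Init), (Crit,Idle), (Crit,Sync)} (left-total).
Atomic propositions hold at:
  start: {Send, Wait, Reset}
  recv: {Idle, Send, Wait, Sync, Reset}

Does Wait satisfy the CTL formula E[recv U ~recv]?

Sat(~recv) = {Init, Crit}
E[recv U ~recv]: least fixpoint, start Z0 = Sat(~recv) = {Init, Crit}, add states in Sat(recv) with some successor in Z. Z1 = {Init, Send, Reset, Crit}; Z2 = {Init, Send, Wait, Reset, Crit}; fixed.
Sat(E[recv U ~recv]) = {Init, Send, Wait, Reset, Crit}
Wait ∈ Sat(E[recv U ~recv]) = {Init, Send, Wait, Reset, Crit}, so the formula holds at Wait.

Yes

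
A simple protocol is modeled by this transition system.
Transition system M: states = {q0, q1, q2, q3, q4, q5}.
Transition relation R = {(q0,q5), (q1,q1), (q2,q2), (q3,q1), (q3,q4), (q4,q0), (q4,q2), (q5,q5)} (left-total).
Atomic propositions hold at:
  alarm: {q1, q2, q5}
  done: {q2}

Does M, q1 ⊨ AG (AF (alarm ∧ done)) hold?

No

Sat(alarm ∧ done) = {q2}
AF (alarm ∧ done): least fixpoint, start Z0 = {q2}, add states with every successor in Z. Already a fixed point.
Sat(AF (alarm ∧ done)) = {q2}
AG (AF (alarm ∧ done)): greatest fixpoint, start Z0 = {q2}, keep only states in Sat with every successor in Z. Already a fixed point.
Sat(AG (AF (alarm ∧ done))) = {q2}
q1 ∉ Sat(AG (AF (alarm ∧ done))) = {q2}, so the formula does not hold at q1.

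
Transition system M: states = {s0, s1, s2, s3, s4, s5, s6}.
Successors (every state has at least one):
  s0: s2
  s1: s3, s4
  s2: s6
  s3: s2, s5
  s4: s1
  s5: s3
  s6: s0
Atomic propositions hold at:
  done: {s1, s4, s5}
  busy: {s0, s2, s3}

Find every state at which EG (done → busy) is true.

Sat(done → busy) = {s0, s2, s3, s6}
EG (done → busy): greatest fixpoint, start Z0 = {s0, s2, s3, s6}, keep only states in Sat with some successor in Z. Already a fixed point.
Sat(EG (done → busy)) = {s0, s2, s3, s6}

{s0, s2, s3, s6}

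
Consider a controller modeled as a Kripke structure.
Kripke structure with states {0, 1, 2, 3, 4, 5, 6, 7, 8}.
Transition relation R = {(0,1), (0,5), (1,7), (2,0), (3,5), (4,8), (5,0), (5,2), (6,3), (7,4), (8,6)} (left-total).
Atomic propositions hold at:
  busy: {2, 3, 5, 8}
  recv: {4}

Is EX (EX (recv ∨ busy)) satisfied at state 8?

Yes

Sat(recv ∨ busy) = {2, 3, 4, 5, 8}
Sat(EX (recv ∨ busy)) = {s : some successor in {2, 3, 4, 5, 8}} = {0, 3, 4, 5, 6, 7}
Sat(EX (EX (recv ∨ busy))) = {s : some successor in {0, 3, 4, 5, 6, 7}} = {0, 1, 2, 3, 5, 6, 7, 8}
8 ∈ Sat(EX (EX (recv ∨ busy))) = {0, 1, 2, 3, 5, 6, 7, 8}, so the formula holds at 8.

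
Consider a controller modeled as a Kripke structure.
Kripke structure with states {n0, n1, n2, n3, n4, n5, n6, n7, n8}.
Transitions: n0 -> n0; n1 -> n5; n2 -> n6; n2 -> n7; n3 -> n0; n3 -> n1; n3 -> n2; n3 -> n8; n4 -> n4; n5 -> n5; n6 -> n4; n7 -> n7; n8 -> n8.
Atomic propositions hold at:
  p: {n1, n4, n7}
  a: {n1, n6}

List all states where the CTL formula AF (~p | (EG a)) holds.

{n0, n1, n2, n3, n5, n6, n8}

Sat(~p) = {n0, n2, n3, n5, n6, n8}
EG a: greatest fixpoint, start Z0 = {n1, n6}, keep only states in Sat with some successor in Z. Z1 = ∅; fixed.
Sat(EG a) = ∅
Sat(~p | (EG a)) = {n0, n2, n3, n5, n6, n8}
AF (~p | (EG a)): least fixpoint, start Z0 = {n0, n2, n3, n5, n6, n8}, add states with every successor in Z. Z1 = {n0, n1, n2, n3, n5, n6, n8}; fixed.
Sat(AF (~p | (EG a))) = {n0, n1, n2, n3, n5, n6, n8}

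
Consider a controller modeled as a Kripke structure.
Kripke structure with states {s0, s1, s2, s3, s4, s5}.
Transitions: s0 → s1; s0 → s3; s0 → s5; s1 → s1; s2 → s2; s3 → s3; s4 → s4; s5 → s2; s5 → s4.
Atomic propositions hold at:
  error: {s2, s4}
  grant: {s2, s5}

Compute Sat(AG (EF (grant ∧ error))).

Sat(grant ∧ error) = {s2}
EF (grant ∧ error): least fixpoint, start Z0 = {s2}, add states with some successor in Z. Z1 = {s2, s5}; Z2 = {s0, s2, s5}; fixed.
Sat(EF (grant ∧ error)) = {s0, s2, s5}
AG (EF (grant ∧ error)): greatest fixpoint, start Z0 = {s0, s2, s5}, keep only states in Sat with every successor in Z. Z1 = {s2}; fixed.
Sat(AG (EF (grant ∧ error))) = {s2}

{s2}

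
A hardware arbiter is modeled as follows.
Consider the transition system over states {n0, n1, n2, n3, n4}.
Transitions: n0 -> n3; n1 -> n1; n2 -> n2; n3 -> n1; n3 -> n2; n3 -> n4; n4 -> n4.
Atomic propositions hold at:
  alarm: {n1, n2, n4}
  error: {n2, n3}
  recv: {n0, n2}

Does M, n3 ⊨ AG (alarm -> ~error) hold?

Sat(~error) = {n0, n1, n4}
Sat(alarm -> ~error) = {n0, n1, n3, n4}
AG (alarm -> ~error): greatest fixpoint, start Z0 = {n0, n1, n3, n4}, keep only states in Sat with every successor in Z. Z1 = {n0, n1, n4}; Z2 = {n1, n4}; fixed.
Sat(AG (alarm -> ~error)) = {n1, n4}
n3 ∉ Sat(AG (alarm -> ~error)) = {n1, n4}, so the formula does not hold at n3.

No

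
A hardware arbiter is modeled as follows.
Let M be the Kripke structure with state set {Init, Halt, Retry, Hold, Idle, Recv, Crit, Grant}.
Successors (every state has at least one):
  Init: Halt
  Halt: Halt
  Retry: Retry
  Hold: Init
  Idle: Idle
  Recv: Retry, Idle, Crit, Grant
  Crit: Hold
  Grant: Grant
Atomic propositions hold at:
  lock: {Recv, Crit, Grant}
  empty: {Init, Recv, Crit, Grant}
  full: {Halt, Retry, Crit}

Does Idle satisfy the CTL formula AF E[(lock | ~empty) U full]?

No

Sat(~empty) = {Halt, Retry, Hold, Idle}
Sat(lock | ~empty) = {Halt, Retry, Hold, Idle, Recv, Crit, Grant}
E[(lock | ~empty) U full]: least fixpoint, start Z0 = Sat(full) = {Halt, Retry, Crit}, add states in Sat(lock | ~empty) with some successor in Z. Z1 = {Halt, Retry, Recv, Crit}; fixed.
Sat(E[(lock | ~empty) U full]) = {Halt, Retry, Recv, Crit}
AF E[(lock | ~empty) U full]: least fixpoint, start Z0 = {Halt, Retry, Recv, Crit}, add states with every successor in Z. Z1 = {Init, Halt, Retry, Recv, Crit}; Z2 = {Init, Halt, Retry, Hold, Recv, Crit}; fixed.
Sat(AF E[(lock | ~empty) U full]) = {Init, Halt, Retry, Hold, Recv, Crit}
Idle ∉ Sat(AF E[(lock | ~empty) U full]) = {Init, Halt, Retry, Hold, Recv, Crit}, so the formula does not hold at Idle.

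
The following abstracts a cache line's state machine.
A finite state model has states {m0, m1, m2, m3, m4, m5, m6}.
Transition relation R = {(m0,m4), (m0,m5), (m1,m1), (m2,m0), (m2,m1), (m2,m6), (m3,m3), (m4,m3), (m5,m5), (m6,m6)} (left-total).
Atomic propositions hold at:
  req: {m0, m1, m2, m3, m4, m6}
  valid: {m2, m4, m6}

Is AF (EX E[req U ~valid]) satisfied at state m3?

Sat(~valid) = {m0, m1, m3, m5}
E[req U ~valid]: least fixpoint, start Z0 = Sat(~valid) = {m0, m1, m3, m5}, add states in Sat(req) with some successor in Z. Z1 = {m0, m1, m2, m3, m4, m5}; fixed.
Sat(E[req U ~valid]) = {m0, m1, m2, m3, m4, m5}
Sat(EX E[req U ~valid]) = {s : some successor in {m0, m1, m2, m3, m4, m5}} = {m0, m1, m2, m3, m4, m5}
AF (EX E[req U ~valid]): least fixpoint, start Z0 = {m0, m1, m2, m3, m4, m5}, add states with every successor in Z. Already a fixed point.
Sat(AF (EX E[req U ~valid])) = {m0, m1, m2, m3, m4, m5}
m3 ∈ Sat(AF (EX E[req U ~valid])) = {m0, m1, m2, m3, m4, m5}, so the formula holds at m3.

Yes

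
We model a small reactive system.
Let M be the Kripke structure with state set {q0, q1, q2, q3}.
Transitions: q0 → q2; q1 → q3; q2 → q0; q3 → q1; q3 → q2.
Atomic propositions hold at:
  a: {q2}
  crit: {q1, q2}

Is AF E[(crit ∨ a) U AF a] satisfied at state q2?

Yes

Sat(crit ∨ a) = {q1, q2}
AF a: least fixpoint, start Z0 = {q2}, add states with every successor in Z. Z1 = {q0, q2}; fixed.
Sat(AF a) = {q0, q2}
E[(crit ∨ a) U AF a]: least fixpoint, start Z0 = Sat(AF a) = {q0, q2}, add states in Sat(crit ∨ a) with some successor in Z. Already a fixed point.
Sat(E[(crit ∨ a) U AF a]) = {q0, q2}
AF E[(crit ∨ a) U AF a]: least fixpoint, start Z0 = {q0, q2}, add states with every successor in Z. Already a fixed point.
Sat(AF E[(crit ∨ a) U AF a]) = {q0, q2}
q2 ∈ Sat(AF E[(crit ∨ a) U AF a]) = {q0, q2}, so the formula holds at q2.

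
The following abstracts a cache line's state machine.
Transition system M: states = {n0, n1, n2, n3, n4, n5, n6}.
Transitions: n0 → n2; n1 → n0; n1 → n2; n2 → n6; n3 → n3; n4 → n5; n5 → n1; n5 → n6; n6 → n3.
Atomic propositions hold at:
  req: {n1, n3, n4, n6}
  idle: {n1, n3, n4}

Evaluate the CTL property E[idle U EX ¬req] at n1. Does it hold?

Yes

Sat(¬req) = {n0, n2, n5}
Sat(EX ¬req) = {s : some successor in {n0, n2, n5}} = {n0, n1, n4}
E[idle U EX ¬req]: least fixpoint, start Z0 = Sat(EX ¬req) = {n0, n1, n4}, add states in Sat(idle) with some successor in Z. Already a fixed point.
Sat(E[idle U EX ¬req]) = {n0, n1, n4}
n1 ∈ Sat(E[idle U EX ¬req]) = {n0, n1, n4}, so the formula holds at n1.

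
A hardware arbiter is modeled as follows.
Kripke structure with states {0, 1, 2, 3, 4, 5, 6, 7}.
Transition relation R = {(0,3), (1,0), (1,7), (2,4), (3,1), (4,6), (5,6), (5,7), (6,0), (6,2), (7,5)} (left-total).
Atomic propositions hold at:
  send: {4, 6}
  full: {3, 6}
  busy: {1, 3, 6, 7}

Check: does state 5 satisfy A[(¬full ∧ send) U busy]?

Sat(¬full) = {0, 1, 2, 4, 5, 7}
Sat(¬full ∧ send) = {4}
A[(¬full ∧ send) U busy]: least fixpoint, start Z0 = Sat(busy) = {1, 3, 6, 7}, add states in Sat(¬full ∧ send) with every successor in Z. Z1 = {1, 3, 4, 6, 7}; fixed.
Sat(A[(¬full ∧ send) U busy]) = {1, 3, 4, 6, 7}
5 ∉ Sat(A[(¬full ∧ send) U busy]) = {1, 3, 4, 6, 7}, so the formula does not hold at 5.

No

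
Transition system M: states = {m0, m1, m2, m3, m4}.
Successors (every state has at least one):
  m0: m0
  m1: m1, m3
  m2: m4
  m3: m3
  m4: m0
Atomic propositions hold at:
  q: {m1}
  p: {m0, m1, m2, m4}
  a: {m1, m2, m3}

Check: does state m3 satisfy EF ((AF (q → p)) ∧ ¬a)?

No

Sat(q → p) = {m0, m1, m2, m3, m4}
AF (q → p): least fixpoint, start Z0 = {m0, m1, m2, m3, m4}, add states with every successor in Z. Already a fixed point.
Sat(AF (q → p)) = {m0, m1, m2, m3, m4}
Sat(¬a) = {m0, m4}
Sat((AF (q → p)) ∧ ¬a) = {m0, m4}
EF ((AF (q → p)) ∧ ¬a): least fixpoint, start Z0 = {m0, m4}, add states with some successor in Z. Z1 = {m0, m2, m4}; fixed.
Sat(EF ((AF (q → p)) ∧ ¬a)) = {m0, m2, m4}
m3 ∉ Sat(EF ((AF (q → p)) ∧ ¬a)) = {m0, m2, m4}, so the formula does not hold at m3.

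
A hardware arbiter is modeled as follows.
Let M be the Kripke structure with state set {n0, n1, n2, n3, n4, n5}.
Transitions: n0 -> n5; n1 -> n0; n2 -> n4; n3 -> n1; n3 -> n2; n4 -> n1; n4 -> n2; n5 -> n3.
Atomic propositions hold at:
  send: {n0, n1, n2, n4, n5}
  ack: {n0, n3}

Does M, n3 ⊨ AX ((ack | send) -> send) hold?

Sat(ack | send) = {n0, n1, n2, n3, n4, n5}
Sat((ack | send) -> send) = {n0, n1, n2, n4, n5}
Sat(AX ((ack | send) -> send)) = {s : every successor in {n0, n1, n2, n4, n5}} = {n0, n1, n2, n3, n4}
n3 ∈ Sat(AX ((ack | send) -> send)) = {n0, n1, n2, n3, n4}, so the formula holds at n3.

Yes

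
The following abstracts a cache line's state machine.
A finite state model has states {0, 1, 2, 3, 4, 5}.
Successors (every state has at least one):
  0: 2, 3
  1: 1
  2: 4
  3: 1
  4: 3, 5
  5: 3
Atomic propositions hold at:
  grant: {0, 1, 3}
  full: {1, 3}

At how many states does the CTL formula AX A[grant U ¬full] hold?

Sat(¬full) = {0, 2, 4, 5}
A[grant U ¬full]: least fixpoint, start Z0 = Sat(¬full) = {0, 2, 4, 5}, add states in Sat(grant) with every successor in Z. Already a fixed point.
Sat(A[grant U ¬full]) = {0, 2, 4, 5}
Sat(AX A[grant U ¬full]) = {s : every successor in {0, 2, 4, 5}} = {2}
|Sat(AX A[grant U ¬full])| = |{2}| = 1.

1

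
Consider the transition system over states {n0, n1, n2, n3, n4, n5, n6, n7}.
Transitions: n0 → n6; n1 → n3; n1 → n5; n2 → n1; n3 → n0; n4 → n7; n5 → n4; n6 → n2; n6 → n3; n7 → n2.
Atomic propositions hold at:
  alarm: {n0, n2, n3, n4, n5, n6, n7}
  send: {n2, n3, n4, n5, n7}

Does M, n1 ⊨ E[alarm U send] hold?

E[alarm U send]: least fixpoint, start Z0 = Sat(send) = {n2, n3, n4, n5, n7}, add states in Sat(alarm) with some successor in Z. Z1 = {n2, n3, n4, n5, n6, n7}; Z2 = {n0, n2, n3, n4, n5, n6, n7}; fixed.
Sat(E[alarm U send]) = {n0, n2, n3, n4, n5, n6, n7}
n1 ∉ Sat(E[alarm U send]) = {n0, n2, n3, n4, n5, n6, n7}, so the formula does not hold at n1.

No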